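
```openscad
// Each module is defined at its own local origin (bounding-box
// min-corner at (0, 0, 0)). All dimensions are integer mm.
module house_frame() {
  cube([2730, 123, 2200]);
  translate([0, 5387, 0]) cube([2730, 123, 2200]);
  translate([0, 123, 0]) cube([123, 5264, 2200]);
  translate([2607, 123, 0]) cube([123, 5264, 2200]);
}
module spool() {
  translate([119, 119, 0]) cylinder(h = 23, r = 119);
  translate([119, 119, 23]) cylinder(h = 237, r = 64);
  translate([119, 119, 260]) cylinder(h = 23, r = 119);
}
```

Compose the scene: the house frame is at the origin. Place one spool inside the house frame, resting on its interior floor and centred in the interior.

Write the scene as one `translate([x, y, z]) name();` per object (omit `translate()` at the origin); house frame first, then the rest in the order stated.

house_frame();
translate([1246, 2636, 0]) spool();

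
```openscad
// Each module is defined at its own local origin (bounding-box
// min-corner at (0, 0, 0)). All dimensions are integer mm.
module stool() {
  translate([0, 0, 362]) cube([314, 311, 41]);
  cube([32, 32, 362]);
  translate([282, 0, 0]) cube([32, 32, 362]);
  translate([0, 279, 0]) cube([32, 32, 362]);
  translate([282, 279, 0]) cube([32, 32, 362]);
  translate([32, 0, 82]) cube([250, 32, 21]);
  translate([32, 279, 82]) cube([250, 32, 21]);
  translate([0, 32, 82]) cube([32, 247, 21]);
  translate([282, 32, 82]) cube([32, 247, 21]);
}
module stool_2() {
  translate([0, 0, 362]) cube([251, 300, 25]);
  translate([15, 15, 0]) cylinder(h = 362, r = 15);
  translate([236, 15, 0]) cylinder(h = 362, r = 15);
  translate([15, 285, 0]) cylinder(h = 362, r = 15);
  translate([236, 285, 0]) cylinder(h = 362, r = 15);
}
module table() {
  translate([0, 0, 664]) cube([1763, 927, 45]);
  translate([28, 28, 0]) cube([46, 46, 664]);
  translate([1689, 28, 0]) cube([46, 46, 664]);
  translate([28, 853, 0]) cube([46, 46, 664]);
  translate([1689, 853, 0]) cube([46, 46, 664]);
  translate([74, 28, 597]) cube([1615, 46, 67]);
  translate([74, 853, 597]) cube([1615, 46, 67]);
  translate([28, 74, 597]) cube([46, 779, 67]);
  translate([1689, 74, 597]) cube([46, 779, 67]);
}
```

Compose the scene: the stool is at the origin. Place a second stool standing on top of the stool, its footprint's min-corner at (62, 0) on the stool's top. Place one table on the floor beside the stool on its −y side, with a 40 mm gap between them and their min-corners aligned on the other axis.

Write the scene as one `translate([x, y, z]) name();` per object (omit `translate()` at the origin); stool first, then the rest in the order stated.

stool();
translate([62, 0, 403]) stool_2();
translate([0, -967, 0]) table();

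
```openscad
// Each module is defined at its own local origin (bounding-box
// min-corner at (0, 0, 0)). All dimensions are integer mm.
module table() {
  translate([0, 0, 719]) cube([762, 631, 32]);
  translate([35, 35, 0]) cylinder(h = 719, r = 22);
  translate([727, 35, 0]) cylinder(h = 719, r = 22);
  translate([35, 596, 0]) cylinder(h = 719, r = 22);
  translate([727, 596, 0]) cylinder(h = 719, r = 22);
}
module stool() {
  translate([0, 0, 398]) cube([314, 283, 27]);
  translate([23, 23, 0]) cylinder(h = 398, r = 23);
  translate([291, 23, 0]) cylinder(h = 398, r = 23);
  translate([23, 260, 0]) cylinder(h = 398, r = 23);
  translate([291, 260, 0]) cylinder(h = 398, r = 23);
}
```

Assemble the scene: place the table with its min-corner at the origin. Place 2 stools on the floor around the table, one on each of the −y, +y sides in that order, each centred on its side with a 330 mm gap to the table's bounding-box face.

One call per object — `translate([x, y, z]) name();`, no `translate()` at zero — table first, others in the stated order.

table();
translate([224, -613, 0]) stool();
translate([224, 961, 0]) stool();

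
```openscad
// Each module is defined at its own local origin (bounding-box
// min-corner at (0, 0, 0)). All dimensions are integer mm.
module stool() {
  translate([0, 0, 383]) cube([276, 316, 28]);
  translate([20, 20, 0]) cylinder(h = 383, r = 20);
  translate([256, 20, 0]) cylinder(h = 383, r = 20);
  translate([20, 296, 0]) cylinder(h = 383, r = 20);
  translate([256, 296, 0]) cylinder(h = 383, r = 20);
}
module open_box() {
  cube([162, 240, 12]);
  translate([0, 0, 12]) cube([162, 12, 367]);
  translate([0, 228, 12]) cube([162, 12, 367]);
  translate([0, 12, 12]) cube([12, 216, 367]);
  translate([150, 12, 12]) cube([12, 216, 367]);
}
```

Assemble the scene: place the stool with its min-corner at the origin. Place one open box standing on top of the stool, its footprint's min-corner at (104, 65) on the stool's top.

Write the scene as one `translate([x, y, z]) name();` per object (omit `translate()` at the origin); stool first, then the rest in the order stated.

stool();
translate([104, 65, 411]) open_box();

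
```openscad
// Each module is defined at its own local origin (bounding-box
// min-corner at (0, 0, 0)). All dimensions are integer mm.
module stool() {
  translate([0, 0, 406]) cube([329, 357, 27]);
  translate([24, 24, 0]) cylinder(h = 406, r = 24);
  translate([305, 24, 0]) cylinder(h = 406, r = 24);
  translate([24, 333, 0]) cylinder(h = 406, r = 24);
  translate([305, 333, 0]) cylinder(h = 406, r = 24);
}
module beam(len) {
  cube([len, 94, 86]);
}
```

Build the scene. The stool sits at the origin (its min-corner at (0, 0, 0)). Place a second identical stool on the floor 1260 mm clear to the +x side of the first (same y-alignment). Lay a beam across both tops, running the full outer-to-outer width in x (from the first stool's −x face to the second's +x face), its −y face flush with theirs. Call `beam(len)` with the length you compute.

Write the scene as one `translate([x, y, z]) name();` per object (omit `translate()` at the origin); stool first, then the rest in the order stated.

stool();
translate([1589, 0, 0]) stool();
translate([0, 0, 433]) beam(1918);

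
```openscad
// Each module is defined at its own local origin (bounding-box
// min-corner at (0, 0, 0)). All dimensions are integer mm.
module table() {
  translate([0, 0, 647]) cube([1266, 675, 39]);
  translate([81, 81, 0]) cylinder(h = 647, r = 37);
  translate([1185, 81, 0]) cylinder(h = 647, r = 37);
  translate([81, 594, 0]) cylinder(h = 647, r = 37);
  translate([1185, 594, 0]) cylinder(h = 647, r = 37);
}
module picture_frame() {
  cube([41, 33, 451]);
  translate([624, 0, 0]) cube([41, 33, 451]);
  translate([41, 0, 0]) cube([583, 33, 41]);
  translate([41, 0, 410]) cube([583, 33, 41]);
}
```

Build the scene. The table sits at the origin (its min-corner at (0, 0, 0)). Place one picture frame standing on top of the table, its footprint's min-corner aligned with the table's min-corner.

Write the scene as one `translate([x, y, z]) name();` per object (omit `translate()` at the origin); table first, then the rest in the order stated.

table();
translate([0, 0, 686]) picture_frame();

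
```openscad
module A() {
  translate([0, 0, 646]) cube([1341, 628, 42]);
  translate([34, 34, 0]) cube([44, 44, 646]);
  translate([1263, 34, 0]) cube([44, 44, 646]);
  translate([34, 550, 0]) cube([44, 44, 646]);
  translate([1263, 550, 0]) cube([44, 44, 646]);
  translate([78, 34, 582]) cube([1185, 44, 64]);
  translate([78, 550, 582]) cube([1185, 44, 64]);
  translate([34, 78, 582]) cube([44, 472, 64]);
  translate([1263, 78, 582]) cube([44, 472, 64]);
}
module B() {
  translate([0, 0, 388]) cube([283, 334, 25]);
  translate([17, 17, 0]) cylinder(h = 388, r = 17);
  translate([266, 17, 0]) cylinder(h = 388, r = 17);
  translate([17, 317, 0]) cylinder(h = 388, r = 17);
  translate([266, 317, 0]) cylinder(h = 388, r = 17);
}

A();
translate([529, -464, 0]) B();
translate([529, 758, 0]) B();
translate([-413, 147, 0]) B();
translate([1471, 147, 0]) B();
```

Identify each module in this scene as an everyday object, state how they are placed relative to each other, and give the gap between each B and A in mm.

A is a table. B is a stool. Four stools sit around the table at the −y, +y, −x, +x sides. The gap between each stool and the table is 130 mm.

Each stool's nearest face is 130 mm from the table's bounding box.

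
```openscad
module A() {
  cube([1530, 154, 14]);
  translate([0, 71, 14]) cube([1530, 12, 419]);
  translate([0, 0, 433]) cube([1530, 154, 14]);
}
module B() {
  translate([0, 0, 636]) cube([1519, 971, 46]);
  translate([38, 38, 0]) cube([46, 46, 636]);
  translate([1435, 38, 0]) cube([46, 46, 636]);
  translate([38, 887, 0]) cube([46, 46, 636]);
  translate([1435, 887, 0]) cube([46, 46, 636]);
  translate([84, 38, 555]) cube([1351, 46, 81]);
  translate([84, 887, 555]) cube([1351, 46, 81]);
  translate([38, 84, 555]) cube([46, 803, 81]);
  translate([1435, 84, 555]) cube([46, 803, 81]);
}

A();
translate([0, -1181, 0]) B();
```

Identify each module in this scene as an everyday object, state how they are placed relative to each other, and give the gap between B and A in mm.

A is an I-beam. B is a table. The table is on the floor beside the I-beam on its −y side. The gap between the table and the I-beam is 210 mm.

The table's nearest face is 210 mm from the I-beam's −y face.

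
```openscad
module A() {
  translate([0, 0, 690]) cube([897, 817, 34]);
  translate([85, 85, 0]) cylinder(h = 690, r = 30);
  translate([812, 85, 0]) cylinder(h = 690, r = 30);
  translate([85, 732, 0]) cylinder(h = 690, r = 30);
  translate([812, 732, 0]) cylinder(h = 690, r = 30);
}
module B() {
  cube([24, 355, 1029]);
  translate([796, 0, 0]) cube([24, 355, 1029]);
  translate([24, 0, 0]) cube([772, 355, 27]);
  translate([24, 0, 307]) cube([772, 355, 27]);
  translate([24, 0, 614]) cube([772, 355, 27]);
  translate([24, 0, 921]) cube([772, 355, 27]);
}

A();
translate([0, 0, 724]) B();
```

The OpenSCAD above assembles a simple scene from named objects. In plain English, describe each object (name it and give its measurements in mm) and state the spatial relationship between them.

A is a rectangular dining table. The top is 897×817×34 mm with its upper surface at z = 724 mm. It stands on four round legs of 60 mm diameter, each leg's bounding box inset 55 mm from the nearest pair of top edges, running from the floor to the underside of the top.

B is a bookshelf 820 mm wide overall, 355 mm deep and 1029 mm tall. The two sides are 24 mm thick vertical panels. 4 horizontal shelves of 27 mm thickness span between the inner faces of the sides; the lowest shelf sits on the floor and shelves are stacked with a clear vertical gap of 280 mm between each pair.

The bookshelf is on top of the table.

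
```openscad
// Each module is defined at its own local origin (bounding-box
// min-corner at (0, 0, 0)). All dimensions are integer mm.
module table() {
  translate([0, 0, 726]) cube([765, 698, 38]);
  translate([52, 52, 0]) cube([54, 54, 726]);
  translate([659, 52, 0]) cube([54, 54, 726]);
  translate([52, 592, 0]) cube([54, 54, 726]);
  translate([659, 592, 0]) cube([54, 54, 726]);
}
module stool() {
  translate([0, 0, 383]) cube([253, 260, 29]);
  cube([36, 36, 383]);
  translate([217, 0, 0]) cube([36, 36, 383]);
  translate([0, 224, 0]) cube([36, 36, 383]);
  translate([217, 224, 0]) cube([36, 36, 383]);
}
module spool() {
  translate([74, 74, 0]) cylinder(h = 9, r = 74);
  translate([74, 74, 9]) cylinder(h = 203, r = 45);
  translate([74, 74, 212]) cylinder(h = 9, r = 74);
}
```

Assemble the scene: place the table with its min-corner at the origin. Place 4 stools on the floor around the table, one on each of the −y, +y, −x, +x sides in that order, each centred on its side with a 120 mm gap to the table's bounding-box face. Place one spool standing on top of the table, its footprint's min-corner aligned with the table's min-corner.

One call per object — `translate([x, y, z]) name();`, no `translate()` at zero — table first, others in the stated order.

table();
translate([256, -380, 0]) stool();
translate([256, 818, 0]) stool();
translate([-373, 219, 0]) stool();
translate([885, 219, 0]) stool();
translate([0, 0, 764]) spool();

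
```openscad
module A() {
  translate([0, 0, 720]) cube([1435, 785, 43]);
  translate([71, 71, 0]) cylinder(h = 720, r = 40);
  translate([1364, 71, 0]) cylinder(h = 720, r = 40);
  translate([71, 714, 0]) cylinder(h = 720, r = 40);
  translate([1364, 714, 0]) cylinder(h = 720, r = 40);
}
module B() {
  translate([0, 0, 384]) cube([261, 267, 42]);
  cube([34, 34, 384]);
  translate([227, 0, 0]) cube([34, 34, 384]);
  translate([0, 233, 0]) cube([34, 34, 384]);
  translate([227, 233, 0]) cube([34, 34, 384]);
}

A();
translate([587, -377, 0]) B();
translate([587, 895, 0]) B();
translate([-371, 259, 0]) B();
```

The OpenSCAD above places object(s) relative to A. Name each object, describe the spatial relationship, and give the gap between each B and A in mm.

Each stool's nearest face is 110 mm from the table's bounding box.

A is a table. B is a stool. Three stools sit around the table at the −y, +y, −x sides. The gap between each stool and the table is 110 mm.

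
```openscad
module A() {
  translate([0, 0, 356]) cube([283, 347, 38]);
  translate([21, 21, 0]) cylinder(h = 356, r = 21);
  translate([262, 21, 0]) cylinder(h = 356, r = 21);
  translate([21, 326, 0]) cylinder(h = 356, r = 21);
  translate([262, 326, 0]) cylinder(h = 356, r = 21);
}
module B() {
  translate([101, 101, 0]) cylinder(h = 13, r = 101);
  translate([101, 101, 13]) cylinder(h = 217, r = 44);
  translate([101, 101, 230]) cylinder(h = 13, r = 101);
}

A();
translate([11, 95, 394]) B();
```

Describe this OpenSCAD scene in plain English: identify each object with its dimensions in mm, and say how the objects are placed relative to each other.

A is a four-legged stool. The seat is a 283×347×38 mm slab whose top surface is at z = 394 mm; four round legs, each 42 mm in diameter, run from the floor (z = 0) to the underside of the seat, each leg's axis is inset half a diameter from the nearest pair of seat edges (so the leg's bounding box is flush with the corner).

B is a spool: two coaxial disc flanges of radius 101 mm and thickness 13 mm, joined by a core cylinder of radius 44 mm and height 217 mm. The lower flange rests on z = 0 and the three cylinders share a vertical axis.

The spool is on top of the stool.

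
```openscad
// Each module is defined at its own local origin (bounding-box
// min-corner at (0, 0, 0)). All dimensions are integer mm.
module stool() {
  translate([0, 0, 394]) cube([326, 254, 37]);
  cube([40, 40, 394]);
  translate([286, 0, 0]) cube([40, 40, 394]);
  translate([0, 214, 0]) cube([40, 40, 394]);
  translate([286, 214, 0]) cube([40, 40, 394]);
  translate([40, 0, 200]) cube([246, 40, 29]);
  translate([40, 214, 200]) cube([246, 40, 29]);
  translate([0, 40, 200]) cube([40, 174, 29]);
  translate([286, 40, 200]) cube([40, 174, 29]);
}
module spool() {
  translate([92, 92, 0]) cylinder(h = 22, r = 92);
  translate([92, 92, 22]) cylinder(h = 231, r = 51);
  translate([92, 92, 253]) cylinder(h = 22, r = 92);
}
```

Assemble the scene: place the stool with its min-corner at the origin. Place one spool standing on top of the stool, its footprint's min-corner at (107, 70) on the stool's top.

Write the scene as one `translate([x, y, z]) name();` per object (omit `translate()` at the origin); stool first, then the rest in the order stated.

stool();
translate([107, 70, 431]) spool();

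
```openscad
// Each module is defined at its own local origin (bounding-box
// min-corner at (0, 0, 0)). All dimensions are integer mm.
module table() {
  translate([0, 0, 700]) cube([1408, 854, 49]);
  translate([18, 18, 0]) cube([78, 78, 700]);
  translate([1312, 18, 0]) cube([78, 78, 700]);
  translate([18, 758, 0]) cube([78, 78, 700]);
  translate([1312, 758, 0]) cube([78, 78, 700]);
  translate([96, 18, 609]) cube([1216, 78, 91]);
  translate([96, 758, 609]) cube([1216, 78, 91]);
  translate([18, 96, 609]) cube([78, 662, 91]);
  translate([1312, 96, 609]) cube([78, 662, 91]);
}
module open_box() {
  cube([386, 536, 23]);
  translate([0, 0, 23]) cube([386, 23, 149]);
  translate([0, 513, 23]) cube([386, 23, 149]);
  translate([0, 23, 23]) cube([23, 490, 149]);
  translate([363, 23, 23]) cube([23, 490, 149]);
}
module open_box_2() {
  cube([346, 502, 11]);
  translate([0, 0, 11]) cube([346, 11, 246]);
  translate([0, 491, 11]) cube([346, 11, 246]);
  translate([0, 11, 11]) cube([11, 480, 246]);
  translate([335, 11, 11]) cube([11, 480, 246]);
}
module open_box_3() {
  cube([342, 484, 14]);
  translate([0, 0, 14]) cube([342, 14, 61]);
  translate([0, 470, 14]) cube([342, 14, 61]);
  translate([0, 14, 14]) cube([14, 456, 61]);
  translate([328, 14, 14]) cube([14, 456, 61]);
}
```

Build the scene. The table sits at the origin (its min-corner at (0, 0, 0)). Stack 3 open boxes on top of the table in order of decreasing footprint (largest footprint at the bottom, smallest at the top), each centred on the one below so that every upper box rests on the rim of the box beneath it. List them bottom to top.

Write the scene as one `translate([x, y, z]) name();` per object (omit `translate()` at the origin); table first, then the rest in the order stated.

table();
translate([511, 159, 749]) open_box();
translate([531, 176, 921]) open_box_2();
translate([533, 185, 1178]) open_box_3();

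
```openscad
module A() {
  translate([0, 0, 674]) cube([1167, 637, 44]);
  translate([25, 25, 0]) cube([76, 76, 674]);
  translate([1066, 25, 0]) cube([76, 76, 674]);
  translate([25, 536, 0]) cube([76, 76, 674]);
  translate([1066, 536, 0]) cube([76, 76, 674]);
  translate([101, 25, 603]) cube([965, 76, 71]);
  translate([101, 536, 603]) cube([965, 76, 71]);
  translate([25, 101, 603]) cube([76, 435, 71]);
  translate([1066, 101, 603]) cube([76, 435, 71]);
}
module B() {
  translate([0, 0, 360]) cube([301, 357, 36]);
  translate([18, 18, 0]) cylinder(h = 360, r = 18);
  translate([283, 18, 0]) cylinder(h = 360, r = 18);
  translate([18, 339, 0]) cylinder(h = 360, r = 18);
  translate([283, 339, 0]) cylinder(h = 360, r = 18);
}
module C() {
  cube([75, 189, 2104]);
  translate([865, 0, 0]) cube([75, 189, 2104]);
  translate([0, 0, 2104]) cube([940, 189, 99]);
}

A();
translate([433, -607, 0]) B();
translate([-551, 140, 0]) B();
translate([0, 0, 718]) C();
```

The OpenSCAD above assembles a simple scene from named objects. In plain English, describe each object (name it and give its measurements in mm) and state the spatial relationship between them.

A is a table with a 1167×637 mm rectangular top, 44 mm thick, top surface at z = 718 mm, supported by four 76×76 mm square legs, each inset 25 mm from the nearest pair of top edges, running from the floor. Four apron rails, 76 mm thick and 71 mm tall, run between adjacent legs with their top edges flush with the underside of the top and their outer faces flush with the legs' outer faces.

B is a four-legged stool. The seat is a 301×357×36 mm slab whose top surface is at z = 396 mm; four round legs, each 36 mm in diameter, run from the floor (z = 0) to the underside of the seat, each leg's axis is inset half a diameter from the nearest pair of seat edges (so the leg's bounding box is flush with the corner).

C is a rectangular door frame: two vertical jambs of 75×189 mm section, 2104 mm tall, with a clear opening 790 mm wide between their inner faces. A header 99 mm tall and 189 mm deep lies on top of the jambs and spans the full outside width.

Two stools sit around the table at the −y, −x sides. The door frame is on top of the table.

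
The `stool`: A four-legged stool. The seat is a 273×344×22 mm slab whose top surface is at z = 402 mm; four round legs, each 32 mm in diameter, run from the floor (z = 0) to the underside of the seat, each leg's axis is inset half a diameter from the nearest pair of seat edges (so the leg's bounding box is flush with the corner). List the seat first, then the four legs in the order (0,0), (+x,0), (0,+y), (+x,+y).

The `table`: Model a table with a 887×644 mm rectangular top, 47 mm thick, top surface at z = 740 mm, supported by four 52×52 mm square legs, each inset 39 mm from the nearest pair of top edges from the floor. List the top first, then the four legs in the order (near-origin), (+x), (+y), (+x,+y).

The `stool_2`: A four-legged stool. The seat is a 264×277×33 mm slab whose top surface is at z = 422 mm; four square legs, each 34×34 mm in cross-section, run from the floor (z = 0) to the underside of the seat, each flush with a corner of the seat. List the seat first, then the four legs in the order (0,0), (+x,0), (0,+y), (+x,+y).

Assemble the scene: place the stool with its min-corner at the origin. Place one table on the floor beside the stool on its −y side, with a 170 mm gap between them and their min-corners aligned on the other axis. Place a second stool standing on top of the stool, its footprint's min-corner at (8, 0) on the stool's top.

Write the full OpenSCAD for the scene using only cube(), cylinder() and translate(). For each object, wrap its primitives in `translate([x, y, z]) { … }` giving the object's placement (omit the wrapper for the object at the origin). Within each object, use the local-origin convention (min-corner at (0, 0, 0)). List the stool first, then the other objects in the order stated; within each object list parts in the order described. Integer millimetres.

translate([0, 0, 380]) cube([273, 344, 22]);
translate([16, 16, 0]) cylinder(h = 380, r = 16);
translate([257, 16, 0]) cylinder(h = 380, r = 16);
translate([16, 328, 0]) cylinder(h = 380, r = 16);
translate([257, 328, 0]) cylinder(h = 380, r = 16);
translate([0, -814, 0]) {
  translate([0, 0, 693]) cube([887, 644, 47]);
  translate([39, 39, 0]) cube([52, 52, 693]);
  translate([796, 39, 0]) cube([52, 52, 693]);
  translate([39, 553, 0]) cube([52, 52, 693]);
  translate([796, 553, 0]) cube([52, 52, 693]);
}
translate([8, 0, 402]) {
  translate([0, 0, 389]) cube([264, 277, 33]);
  cube([34, 34, 389]);
  translate([230, 0, 0]) cube([34, 34, 389]);
  translate([0, 243, 0]) cube([34, 34, 389]);
  translate([230, 243, 0]) cube([34, 34, 389]);
}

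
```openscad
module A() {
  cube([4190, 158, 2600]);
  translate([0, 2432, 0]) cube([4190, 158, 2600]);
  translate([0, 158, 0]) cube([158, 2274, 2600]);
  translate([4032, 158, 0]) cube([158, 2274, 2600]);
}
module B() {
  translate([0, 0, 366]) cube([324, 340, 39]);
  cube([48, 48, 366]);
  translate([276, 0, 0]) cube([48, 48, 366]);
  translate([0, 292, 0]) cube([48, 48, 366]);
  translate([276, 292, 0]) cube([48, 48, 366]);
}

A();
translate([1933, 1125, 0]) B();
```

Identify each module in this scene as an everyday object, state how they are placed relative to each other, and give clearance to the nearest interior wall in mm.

Clearances: x = 1775, y = 967; minimum 967 mm.

A is a house frame. B is a stool. The stool sits inside the house frame, centred. The clearance to the nearest interior wall is 967 mm.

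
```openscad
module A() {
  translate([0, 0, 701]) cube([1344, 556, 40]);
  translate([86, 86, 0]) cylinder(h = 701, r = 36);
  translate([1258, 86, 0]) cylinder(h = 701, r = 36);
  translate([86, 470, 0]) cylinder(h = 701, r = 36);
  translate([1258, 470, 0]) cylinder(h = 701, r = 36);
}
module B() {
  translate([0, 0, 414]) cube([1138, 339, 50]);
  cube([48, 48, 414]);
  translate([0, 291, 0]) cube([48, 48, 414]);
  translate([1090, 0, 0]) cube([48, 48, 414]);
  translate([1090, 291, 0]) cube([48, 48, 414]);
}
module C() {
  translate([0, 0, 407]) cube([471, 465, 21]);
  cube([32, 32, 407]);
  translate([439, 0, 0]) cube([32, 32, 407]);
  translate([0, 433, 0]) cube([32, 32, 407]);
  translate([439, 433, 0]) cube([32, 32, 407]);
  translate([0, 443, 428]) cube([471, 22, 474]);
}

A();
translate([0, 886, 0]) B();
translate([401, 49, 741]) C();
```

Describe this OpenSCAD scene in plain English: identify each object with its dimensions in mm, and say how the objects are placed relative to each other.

A is a table: top 1344 mm (x) × 556 mm (y), 40 mm thick, upper face at z = 741 mm, on four round legs of 72 mm diameter, each leg's bounding box inset 50 mm from the nearest pair of top edges, running from z = 0 to the bottom of the top.

B is a bench: a 1138×339 mm seat slab, 50 mm thick, top at z = 464 mm, on four 48×48 mm square legs flush with the seat corners and standing on z = 0.

C is a chair. The seat is a 471×465×21 mm slab with its top at z = 428 mm, on four 32×32 mm corner legs (flush with the seat edges, standing on z = 0). A flat backrest 22 mm thick, 474 mm tall, spans the full seat width and rises from the seat top along its +y edge, rear face flush with the rear of the seat.

The bench is on the floor beside the table on its +y side. The chair is on top of the table.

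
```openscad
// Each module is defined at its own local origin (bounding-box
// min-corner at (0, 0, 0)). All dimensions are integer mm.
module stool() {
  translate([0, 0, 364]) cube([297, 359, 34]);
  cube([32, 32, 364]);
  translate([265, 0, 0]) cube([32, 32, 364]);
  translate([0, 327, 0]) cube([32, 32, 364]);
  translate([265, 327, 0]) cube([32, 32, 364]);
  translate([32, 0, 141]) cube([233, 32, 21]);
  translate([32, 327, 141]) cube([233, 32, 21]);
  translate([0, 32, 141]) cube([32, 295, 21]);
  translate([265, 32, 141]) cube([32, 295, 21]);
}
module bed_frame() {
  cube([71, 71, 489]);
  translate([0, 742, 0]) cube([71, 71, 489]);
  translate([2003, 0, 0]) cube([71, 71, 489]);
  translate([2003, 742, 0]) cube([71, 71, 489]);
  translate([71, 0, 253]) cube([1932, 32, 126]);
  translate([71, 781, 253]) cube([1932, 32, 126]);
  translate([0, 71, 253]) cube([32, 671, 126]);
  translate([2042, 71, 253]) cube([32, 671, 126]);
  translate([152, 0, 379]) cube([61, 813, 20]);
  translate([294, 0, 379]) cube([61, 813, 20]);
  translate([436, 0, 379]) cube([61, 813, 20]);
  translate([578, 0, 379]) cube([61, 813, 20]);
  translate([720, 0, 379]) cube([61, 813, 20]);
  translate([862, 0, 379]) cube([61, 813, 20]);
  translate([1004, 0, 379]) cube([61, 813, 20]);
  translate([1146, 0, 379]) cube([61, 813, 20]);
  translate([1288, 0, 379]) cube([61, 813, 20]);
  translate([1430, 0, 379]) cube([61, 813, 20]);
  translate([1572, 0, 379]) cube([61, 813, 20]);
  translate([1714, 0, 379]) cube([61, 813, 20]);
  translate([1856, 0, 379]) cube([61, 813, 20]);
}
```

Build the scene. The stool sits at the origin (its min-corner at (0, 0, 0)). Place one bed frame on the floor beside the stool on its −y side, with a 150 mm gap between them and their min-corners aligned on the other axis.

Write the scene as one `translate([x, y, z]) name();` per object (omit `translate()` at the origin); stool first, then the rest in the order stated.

stool();
translate([0, -963, 0]) bed_frame();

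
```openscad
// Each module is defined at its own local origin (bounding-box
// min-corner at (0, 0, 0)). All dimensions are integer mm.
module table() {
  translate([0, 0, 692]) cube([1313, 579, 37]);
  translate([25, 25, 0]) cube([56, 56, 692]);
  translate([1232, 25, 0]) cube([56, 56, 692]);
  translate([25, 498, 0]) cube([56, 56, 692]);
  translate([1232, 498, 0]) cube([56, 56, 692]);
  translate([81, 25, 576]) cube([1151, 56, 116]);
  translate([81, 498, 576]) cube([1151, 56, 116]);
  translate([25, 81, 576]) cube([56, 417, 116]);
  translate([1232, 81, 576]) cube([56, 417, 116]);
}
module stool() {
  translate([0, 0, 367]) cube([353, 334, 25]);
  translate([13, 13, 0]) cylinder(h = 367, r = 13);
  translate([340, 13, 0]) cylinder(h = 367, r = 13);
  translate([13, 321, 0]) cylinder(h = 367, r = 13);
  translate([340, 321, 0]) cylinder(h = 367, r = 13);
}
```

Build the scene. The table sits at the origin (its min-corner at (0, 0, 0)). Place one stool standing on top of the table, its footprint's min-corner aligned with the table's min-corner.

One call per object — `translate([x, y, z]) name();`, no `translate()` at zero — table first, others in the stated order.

table();
translate([0, 0, 729]) stool();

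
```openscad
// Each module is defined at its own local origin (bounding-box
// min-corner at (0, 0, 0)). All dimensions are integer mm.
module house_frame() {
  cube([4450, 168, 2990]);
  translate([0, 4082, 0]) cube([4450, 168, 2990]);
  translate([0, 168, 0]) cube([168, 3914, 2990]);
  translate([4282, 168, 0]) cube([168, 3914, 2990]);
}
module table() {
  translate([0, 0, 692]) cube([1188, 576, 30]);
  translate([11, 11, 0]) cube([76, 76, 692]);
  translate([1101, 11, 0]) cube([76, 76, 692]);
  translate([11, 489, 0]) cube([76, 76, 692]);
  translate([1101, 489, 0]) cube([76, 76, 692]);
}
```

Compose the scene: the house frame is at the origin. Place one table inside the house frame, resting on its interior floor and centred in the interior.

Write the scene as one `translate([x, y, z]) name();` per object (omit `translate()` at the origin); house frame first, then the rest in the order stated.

house_frame();
translate([1631, 1837, 0]) table();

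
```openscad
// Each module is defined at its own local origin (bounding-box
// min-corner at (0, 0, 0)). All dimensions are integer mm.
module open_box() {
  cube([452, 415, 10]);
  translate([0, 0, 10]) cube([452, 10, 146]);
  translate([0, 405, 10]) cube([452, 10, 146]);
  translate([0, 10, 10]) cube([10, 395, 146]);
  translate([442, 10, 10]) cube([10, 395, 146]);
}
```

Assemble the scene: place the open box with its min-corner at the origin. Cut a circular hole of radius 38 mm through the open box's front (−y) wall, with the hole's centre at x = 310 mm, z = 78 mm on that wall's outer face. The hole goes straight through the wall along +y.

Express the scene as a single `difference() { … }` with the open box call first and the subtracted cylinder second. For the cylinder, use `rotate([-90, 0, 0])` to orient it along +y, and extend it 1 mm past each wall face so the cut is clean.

difference() {
  open_box();
  translate([310, -1, 78]) rotate([-90, 0, 0]) cylinder(h = 12, r = 38);
}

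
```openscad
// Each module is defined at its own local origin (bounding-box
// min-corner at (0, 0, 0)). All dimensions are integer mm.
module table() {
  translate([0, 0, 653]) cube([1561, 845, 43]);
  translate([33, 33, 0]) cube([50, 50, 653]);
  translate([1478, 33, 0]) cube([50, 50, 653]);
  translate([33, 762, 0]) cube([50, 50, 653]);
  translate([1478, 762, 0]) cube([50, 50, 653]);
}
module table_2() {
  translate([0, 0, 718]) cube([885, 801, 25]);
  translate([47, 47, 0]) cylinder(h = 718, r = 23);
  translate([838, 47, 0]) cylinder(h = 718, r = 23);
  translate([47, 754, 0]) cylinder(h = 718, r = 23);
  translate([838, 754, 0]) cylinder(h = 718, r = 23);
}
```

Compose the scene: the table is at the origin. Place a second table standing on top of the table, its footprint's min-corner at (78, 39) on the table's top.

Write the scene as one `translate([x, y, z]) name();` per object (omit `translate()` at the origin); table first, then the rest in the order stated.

table();
translate([78, 39, 696]) table_2();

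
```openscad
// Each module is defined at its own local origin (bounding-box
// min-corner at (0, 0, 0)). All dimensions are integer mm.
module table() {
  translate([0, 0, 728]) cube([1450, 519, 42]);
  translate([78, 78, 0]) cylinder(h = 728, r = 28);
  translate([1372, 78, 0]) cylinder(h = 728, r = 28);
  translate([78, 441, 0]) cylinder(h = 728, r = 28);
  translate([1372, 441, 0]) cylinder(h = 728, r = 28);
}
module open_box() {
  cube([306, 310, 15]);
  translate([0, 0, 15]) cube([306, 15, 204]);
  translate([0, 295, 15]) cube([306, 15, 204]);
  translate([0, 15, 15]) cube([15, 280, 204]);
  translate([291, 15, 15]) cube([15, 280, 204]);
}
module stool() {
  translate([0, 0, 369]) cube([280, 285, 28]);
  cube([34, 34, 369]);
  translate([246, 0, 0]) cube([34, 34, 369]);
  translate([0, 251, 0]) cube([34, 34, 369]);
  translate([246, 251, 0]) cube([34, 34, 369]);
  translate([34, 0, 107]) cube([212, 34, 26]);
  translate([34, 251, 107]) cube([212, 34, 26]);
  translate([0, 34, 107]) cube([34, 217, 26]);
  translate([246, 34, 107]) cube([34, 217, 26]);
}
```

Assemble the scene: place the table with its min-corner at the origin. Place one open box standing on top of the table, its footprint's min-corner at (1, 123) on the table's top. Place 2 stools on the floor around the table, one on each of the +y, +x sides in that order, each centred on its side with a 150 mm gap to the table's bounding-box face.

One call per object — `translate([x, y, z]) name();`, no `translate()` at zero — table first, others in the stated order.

table();
translate([1, 123, 770]) open_box();
translate([585, 669, 0]) stool();
translate([1600, 117, 0]) stool();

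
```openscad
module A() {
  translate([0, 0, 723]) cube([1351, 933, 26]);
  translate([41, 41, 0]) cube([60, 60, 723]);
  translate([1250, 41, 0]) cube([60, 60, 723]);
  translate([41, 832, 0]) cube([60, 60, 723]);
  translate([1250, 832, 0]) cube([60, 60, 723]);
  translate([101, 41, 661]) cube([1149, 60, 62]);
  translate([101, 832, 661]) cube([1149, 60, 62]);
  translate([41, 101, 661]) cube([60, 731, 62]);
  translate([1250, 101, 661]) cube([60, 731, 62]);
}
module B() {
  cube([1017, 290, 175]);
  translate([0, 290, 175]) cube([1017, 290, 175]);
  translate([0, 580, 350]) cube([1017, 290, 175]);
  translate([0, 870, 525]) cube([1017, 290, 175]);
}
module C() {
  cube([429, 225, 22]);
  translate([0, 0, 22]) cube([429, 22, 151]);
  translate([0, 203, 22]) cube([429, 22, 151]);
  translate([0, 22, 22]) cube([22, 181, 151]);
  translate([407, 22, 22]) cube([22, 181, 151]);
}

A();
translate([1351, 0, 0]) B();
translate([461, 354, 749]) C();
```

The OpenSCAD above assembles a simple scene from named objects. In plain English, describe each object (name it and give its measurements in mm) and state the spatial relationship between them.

A is a rectangular dining table. The top is 1351×933×26 mm with its upper surface at z = 749 mm. It stands on four 60×60 mm square legs, each inset 41 mm from the nearest pair of top edges, running from the floor to the underside of the top. Four apron rails, 60 mm thick and 62 mm tall, run between adjacent legs with their top edges flush with the underside of the top and their outer faces flush with the legs' outer faces.

B is a run of 4 identical solid stair steps. Each tread is 1017×290 mm and each step block is 175 mm high. Step 1 rests on the floor; step k is offset from step 1 by (k−1)×290 mm in y and (k−1)×175 mm in z.

C is an open storage box with external size 429×225×173 mm and wall thickness 22 mm (the base is also 22 mm thick). The base covers the whole footprint; the four walls stand on the base, with the y-facing walls full-width and the x-facing walls fitting between their inner faces.

The staircase is against the table's +x side, with their −y faces flush. The open box is on top of the table, centred.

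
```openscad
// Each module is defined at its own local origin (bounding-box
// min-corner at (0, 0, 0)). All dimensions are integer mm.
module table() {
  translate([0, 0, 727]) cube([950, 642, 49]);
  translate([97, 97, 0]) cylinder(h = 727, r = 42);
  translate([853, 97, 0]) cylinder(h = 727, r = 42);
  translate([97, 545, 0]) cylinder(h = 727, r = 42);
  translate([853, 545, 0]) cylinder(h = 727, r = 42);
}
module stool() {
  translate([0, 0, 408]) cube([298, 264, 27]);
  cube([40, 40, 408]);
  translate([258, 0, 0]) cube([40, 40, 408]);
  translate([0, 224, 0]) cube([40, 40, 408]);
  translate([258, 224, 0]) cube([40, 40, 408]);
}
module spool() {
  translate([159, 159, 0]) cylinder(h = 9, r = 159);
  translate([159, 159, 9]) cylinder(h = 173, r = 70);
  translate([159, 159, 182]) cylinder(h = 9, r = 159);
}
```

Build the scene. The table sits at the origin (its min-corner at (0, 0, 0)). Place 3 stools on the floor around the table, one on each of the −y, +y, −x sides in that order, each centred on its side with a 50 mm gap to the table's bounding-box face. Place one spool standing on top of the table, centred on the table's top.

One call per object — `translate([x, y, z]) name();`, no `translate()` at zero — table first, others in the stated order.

table();
translate([326, -314, 0]) stool();
translate([326, 692, 0]) stool();
translate([-348, 189, 0]) stool();
translate([316, 162, 776]) spool();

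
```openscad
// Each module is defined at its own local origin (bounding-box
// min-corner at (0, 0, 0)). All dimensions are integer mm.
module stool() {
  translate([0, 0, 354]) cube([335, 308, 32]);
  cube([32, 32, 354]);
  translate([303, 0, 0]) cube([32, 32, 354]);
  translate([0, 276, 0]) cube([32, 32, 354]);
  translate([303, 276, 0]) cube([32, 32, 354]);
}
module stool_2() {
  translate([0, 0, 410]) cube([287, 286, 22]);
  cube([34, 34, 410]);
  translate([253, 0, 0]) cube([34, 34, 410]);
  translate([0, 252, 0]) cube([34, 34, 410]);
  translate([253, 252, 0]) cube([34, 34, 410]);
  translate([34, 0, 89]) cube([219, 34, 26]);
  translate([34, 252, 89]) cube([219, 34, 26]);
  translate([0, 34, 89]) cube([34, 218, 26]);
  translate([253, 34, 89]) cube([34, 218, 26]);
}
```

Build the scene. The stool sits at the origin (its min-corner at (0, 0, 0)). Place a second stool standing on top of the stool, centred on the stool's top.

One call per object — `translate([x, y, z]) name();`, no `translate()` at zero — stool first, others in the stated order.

stool();
translate([24, 11, 386]) stool_2();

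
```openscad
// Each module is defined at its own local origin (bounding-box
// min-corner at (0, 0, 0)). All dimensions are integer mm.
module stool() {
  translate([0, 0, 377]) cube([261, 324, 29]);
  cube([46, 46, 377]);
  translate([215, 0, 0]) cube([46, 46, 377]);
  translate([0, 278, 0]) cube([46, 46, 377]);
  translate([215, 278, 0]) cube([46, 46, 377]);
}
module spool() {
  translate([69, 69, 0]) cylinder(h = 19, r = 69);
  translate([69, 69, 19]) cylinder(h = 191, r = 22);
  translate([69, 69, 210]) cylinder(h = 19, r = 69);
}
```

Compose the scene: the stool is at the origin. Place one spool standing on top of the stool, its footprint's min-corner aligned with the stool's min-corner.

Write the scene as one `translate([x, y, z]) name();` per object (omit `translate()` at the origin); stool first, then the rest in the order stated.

stool();
translate([0, 0, 406]) spool();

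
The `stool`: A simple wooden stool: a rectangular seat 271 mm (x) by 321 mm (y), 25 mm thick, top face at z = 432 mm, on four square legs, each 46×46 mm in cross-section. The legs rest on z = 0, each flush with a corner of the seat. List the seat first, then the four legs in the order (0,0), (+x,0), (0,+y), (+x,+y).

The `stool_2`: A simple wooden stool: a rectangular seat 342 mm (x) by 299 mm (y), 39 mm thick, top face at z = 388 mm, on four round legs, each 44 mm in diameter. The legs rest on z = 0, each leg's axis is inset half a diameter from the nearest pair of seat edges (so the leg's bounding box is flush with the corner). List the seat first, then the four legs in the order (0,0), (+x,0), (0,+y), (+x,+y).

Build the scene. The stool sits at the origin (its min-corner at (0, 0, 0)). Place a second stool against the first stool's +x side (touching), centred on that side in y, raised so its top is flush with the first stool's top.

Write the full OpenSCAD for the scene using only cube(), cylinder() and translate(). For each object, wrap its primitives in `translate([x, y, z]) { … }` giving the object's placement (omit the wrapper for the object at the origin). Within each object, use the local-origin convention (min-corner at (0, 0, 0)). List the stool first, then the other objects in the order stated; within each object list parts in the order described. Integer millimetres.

translate([0, 0, 407]) cube([271, 321, 25]);
cube([46, 46, 407]);
translate([225, 0, 0]) cube([46, 46, 407]);
translate([0, 275, 0]) cube([46, 46, 407]);
translate([225, 275, 0]) cube([46, 46, 407]);
translate([271, 11, 44]) {
  translate([0, 0, 349]) cube([342, 299, 39]);
  translate([22, 22, 0]) cylinder(h = 349, r = 22);
  translate([320, 22, 0]) cylinder(h = 349, r = 22);
  translate([22, 277, 0]) cylinder(h = 349, r = 22);
  translate([320, 277, 0]) cylinder(h = 349, r = 22);
}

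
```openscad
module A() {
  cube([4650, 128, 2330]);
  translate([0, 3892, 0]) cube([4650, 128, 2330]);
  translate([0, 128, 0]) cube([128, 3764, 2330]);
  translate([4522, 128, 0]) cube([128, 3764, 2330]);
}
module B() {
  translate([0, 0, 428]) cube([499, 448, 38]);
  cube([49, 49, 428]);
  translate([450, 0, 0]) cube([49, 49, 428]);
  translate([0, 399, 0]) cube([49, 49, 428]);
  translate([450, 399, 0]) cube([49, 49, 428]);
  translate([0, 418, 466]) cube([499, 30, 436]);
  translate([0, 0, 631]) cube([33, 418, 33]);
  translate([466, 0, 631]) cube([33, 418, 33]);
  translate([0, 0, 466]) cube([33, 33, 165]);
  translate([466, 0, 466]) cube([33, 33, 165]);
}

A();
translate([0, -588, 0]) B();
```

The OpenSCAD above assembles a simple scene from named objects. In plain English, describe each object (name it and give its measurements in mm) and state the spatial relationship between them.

A is the wall frame of a small rectangular building: four walls, each 2330 mm tall and 128 mm thick, enclosing a footprint 4650 mm (x) by 4020 mm (y) outside-to-outside, with no floor or roof. The front and back walls (the −y and +y sides) span the full width; the two side walls fit between them.

B is a chair: 499×448 mm seat, 38 mm thick, top at z = 466 mm, on four 49 mm square corner legs flush with the seat edges. A 30 mm thick backrest slab spans the full seat width, extending 436 mm above the seat top, its back face flush with the seat's +y edge. Two armrests of 33×33 mm section run along each side from the seat's front edge to the front of the backrest, top faces 198 mm above the seat top and outer faces flush with the seat's x-edges; a 33×33 mm post under the front of each armrest stands on the seat at the front corner.

The chair is on the floor beside the house frame on its −y side.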